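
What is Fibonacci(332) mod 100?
9

Matrix identity: Q^n = [[F_(n+1), F_n], [F_n, F_(n-1)]] with Q = [[1,1],[1,0]].
n = 332 = 101001100₂. Square-and-multiply, entries mod 100:
Q^1 = [[1,1],[1,0]]
Q^2 = (Q^1)² = [[2,1],[1,1]]
Q^5 = (Q^2)²·Q = [[8,5],[5,3]]
Q^10 = (Q^5)² = [[89,55],[55,34]]
Q^20 = (Q^10)² = [[46,65],[65,81]]
Q^41 = (Q^20)²·Q = [[96,41],[41,55]]
Q^83 = (Q^41)²·Q = [[88,97],[97,91]]
Q^166 = (Q^83)² = [[53,63],[63,90]]
Q^332 = (Q^166)² = [[78,9],[9,69]]
F_332 mod 100 = Q^332[0][1] = 9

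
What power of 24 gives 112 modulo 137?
86

Baby-step giant-step with step n = ⌈√137⌉ = 12.
Baby steps 24^j mod 137 (j:value) for j=0..11: 0:1, 1:24, 2:28, 3:124, 4:99, 5:47, 6:32, 7:83, 8:74, 9:132, 10:17, 11:134.
Giant-step multiplier: 24^(-12) ≡ 24^(136-12) = 24^124 ≡ 78 (mod 137).
Giant steps γ_i = 112·78^i mod 137: γ_0=112, γ_1=105, γ_2=107, γ_3=126, γ_4=101, γ_5=69, γ_6=39, γ_7=28 (in table at j=2).
x = i·n + j = 7·12 + 2 = 86.
Check: 24^86 ≡ 112 (mod 137).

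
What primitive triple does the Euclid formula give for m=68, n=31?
(3663, 4216, 5585)

Euclid's formula: a = m² - n², b = 2mn, c = m² + n²
m = 68, n = 31
a = 68² - 31² = 4624 - 961 = 3663
b = 2 × 68 × 31 = 4216
c = 68² + 31² = 4624 + 961 = 5585
Verification: 3663² + 4216² = 13417569 + 17774656 = 31192225 = 5585² ✓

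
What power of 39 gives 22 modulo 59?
54

Baby-step giant-step with step n = ⌈√59⌉ = 8.
Baby steps 39^j mod 59 (j:value) for j=0..7: 0:1, 1:39, 2:46, 3:24, 4:51, 5:42, 6:45, 7:44.
Giant-step multiplier: 39^(-8) ≡ 39^(58-8) = 39^50 ≡ 12 (mod 59).
Giant steps γ_i = 22·12^i mod 59: γ_0=22, γ_1=28, γ_2=41, γ_3=20, γ_4=4, γ_5=48, γ_6=45 (in table at j=6).
x = i·n + j = 6·8 + 6 = 54.
Check: 39^54 ≡ 22 (mod 59).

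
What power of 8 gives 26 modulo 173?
101

Baby-step giant-step with step n = ⌈√173⌉ = 14.
Baby steps 8^j mod 173 (j:value) for j=0..13: 0:1, 1:8, 2:64, 3:166, 4:117, 5:71, 6:49, 7:46, 8:22, 9:3, 10:24, 11:19, 12:152, 13:5.
Giant-step multiplier: 8^(-14) ≡ 8^(172-14) = 8^158 ≡ 13 (mod 173).
Giant steps γ_i = 26·13^i mod 173: γ_0=26, γ_1=165, γ_2=69, γ_3=32, γ_4=70, γ_5=45, γ_6=66, γ_7=166 (in table at j=3).
x = i·n + j = 7·14 + 3 = 101.
Check: 8^101 ≡ 26 (mod 173).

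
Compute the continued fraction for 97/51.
[1; 1, 9, 5]

Euclidean algorithm steps:
97 = 1 × 51 + 46
51 = 1 × 46 + 5
46 = 9 × 5 + 1
5 = 5 × 1 + 0
Continued fraction: [1; 1, 9, 5]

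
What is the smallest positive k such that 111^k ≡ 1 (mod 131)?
130

131 is prime, so ord(111) divides φ(131) = 130.
Divisors of 130: 1, 2, 5, 10, 13, 26, 65, 130.
Repeated squaring: 111^1 ≡ 111, 111^2 ≡ 7, 111^4 ≡ 49, 111^8 ≡ 43, 111^16 ≡ 15, 111^32 ≡ 94, 111^64 ≡ 59, 111^128 ≡ 75 (mod 131).
Test 111^d mod 131 for each divisor d in increasing order:
111^1 ≡ 111
111^2 ≡ 7
111^5 = 111^4·111^1 ≡ 68
111^10 = 111^8·111^2 ≡ 39
111^13 = 111^8·111^4·111^1 ≡ 42
111^26 = 111^16·111^8·111^2 ≡ 61
111^65 = 111^64·111^1 ≡ 130
111^130 = 111^128·111^2 ≡ 1  ← first divisor giving 1
The order is 130.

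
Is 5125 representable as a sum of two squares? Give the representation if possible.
15² + 70² (a=15, b=70)

Factorization: 5125 = 5^3 × 41
By Fermat: n is sum of two squares iff every prime p ≡ 3 (mod 4) appears to even power.
All primes ≡ 3 (mod 4) appear to even power.
Search a = 0, 1, 2, … for 5125 - a² a perfect square: first hit at a = 15: 5125 - 225 = 4900 = 70².
5125 = 15² + 70² = 225 + 4900 ✓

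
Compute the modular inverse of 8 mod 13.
5

gcd(8, 13) = 1, so the inverse exists.
Extended Euclidean algorithm on (13, 8):
13 = 1 × 8 + 5  ⟹  5 = (1)·13 + (-1)·8
8 = 1 × 5 + 3  ⟹  3 = (-1)·13 + (2)·8
5 = 1 × 3 + 2  ⟹  2 = (2)·13 + (-3)·8
3 = 1 × 2 + 1  ⟹  1 = (-3)·13 + (5)·8
So (5)·8 ≡ 1 (mod 13), i.e. 8^(-1) ≡ 5 (mod 13).
Check: 8 × 5 = 40 ≡ 1 (mod 13)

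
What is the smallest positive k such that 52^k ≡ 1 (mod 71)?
70

71 is prime, so ord(52) divides φ(71) = 70.
Divisors of 70: 1, 2, 5, 7, 10, 14, 35, 70.
Repeated squaring: 52^1 ≡ 52, 52^2 ≡ 6, 52^4 ≡ 36, 52^8 ≡ 18, 52^16 ≡ 40, 52^32 ≡ 38, 52^64 ≡ 24 (mod 71).
Test 52^d mod 71 for each divisor d in increasing order:
52^1 ≡ 52
52^2 ≡ 6
52^5 = 52^4·52^1 ≡ 26
52^7 = 52^4·52^2·52^1 ≡ 14
52^10 = 52^8·52^2 ≡ 37
52^14 = 52^8·52^4·52^2 ≡ 54
52^35 = 52^32·52^2·52^1 ≡ 70
52^70 = 52^64·52^4·52^2 ≡ 1  ← first divisor giving 1
The order is 70.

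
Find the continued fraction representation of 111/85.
[1; 3, 3, 1, 2, 2]

Euclidean algorithm steps:
111 = 1 × 85 + 26
85 = 3 × 26 + 7
26 = 3 × 7 + 5
7 = 1 × 5 + 2
5 = 2 × 2 + 1
2 = 2 × 1 + 0
Continued fraction: [1; 3, 3, 1, 2, 2]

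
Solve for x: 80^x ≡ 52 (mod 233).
78

Baby-step giant-step with step n = ⌈√233⌉ = 16.
Baby steps 80^j mod 233 (j:value) for j=0..15: 0:1, 1:80, 2:109, 3:99, 4:231, 5:73, 6:15, 7:35, 8:4, 9:87, 10:203, 11:163, 12:225, 13:59, 14:60, 15:140.
Giant-step multiplier: 80^(-16) ≡ 80^(232-16) = 80^216 ≡ 102 (mod 233).
Giant steps γ_i = 52·102^i mod 233: γ_0=52, γ_1=178, γ_2=215, γ_3=28, γ_4=60 (in table at j=14).
x = i·n + j = 4·16 + 14 = 78.
Check: 80^78 ≡ 52 (mod 233).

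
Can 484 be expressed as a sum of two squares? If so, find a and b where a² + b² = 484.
0² + 22² (a=0, b=22)

Factorization: 484 = 2^2 × 11^2
By Fermat: n is sum of two squares iff every prime p ≡ 3 (mod 4) appears to even power.
All primes ≡ 3 (mod 4) appear to even power.
Search a = 0, 1, 2, … for 484 - a² a perfect square: first hit at a = 0: 484 - 0 = 484 = 22².
484 = 0² + 22² = 0 + 484 ✓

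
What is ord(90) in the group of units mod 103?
34

103 is prime, so ord(90) divides φ(103) = 102.
Divisors of 102: 1, 2, 3, 6, 17, 34, 51, 102.
Repeated squaring: 90^1 ≡ 90, 90^2 ≡ 66, 90^4 ≡ 30, 90^8 ≡ 76, 90^16 ≡ 8, 90^32 ≡ 64, 90^64 ≡ 79 (mod 103).
Test 90^d mod 103 for each divisor d in increasing order:
90^1 ≡ 90
90^2 ≡ 66
90^3 = 90^2·90^1 ≡ 69
90^6 = 90^4·90^2 ≡ 23
90^17 = 90^16·90^1 ≡ 102
90^34 = 90^32·90^2 ≡ 1  ← first divisor giving 1
The order is 34.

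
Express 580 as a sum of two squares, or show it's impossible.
2² + 24² (a=2, b=24)

Factorization: 580 = 2^2 × 5 × 29
By Fermat: n is sum of two squares iff every prime p ≡ 3 (mod 4) appears to even power.
All primes ≡ 3 (mod 4) appear to even power.
Search a = 0, 1, 2, … for 580 - a² a perfect square: first hit at a = 2: 580 - 4 = 576 = 24².
580 = 2² + 24² = 4 + 576 ✓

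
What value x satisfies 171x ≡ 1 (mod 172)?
171

gcd(171, 172) = 1, so the inverse exists.
Extended Euclidean algorithm on (172, 171):
172 = 1 × 171 + 1  ⟹  1 = (1)·172 + (-1)·171
So (-1)·171 ≡ 1 (mod 172), i.e. 171^(-1) ≡ -1 ≡ 171 (mod 172).
Check: 171 × 171 = 29241 ≡ 1 (mod 172)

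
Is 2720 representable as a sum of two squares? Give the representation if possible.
4² + 52² (a=4, b=52)

Factorization: 2720 = 2^5 × 5 × 17
By Fermat: n is sum of two squares iff every prime p ≡ 3 (mod 4) appears to even power.
All primes ≡ 3 (mod 4) appear to even power.
Search a = 0, 1, 2, … for 2720 - a² a perfect square: first hit at a = 4: 2720 - 16 = 2704 = 52².
2720 = 4² + 52² = 16 + 2704 ✓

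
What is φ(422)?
210

422 = 2 × 211
φ(n) = n × ∏(1 - 1/p) for each prime p dividing n
φ(422) = 422 × (1 - 1/2) × (1 - 1/211) = 210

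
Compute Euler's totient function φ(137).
136

137 = 137
φ(n) = n × ∏(1 - 1/p) for each prime p dividing n
φ(137) = 137 × (1 - 1/137) = 136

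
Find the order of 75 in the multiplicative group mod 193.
96

193 is prime, so ord(75) divides φ(193) = 192.
Divisors of 192: 1, 2, 3, 4, 6, 8, 12, 16, 24, 32, 48, 64, 96, 192.
Repeated squaring: 75^1 ≡ 75, 75^2 ≡ 28, 75^4 ≡ 12, 75^8 ≡ 144, 75^16 ≡ 85, 75^32 ≡ 84, 75^64 ≡ 108, 75^128 ≡ 84 (mod 193).
Test 75^d mod 193 for each divisor d in increasing order:
75^1 ≡ 75
75^2 ≡ 28
75^3 = 75^2·75^1 ≡ 170
75^4 ≡ 12
75^6 = 75^4·75^2 ≡ 143
75^8 ≡ 144
75^12 = 75^8·75^4 ≡ 184
75^16 ≡ 85
75^24 = 75^16·75^8 ≡ 81
75^32 ≡ 84
75^48 = 75^32·75^16 ≡ 192
75^64 ≡ 108
75^96 = 75^64·75^32 ≡ 1  ← first divisor giving 1
The order is 96.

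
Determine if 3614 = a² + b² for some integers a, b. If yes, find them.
Not possible

Factorization: 3614 = 2 × 13 × 139
By Fermat: n is sum of two squares iff every prime p ≡ 3 (mod 4) appears to even power.
Prime(s) ≡ 3 (mod 4) with odd exponent: [(139, 1)]
Therefore 3614 cannot be expressed as a² + b².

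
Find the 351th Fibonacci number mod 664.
610

Matrix identity: Q^n = [[F_(n+1), F_n], [F_n, F_(n-1)]] with Q = [[1,1],[1,0]].
n = 351 = 101011111₂. Square-and-multiply, entries mod 664:
Q^1 = [[1,1],[1,0]]
Q^2 = (Q^1)² = [[2,1],[1,1]]
Q^5 = (Q^2)²·Q = [[8,5],[5,3]]
Q^10 = (Q^5)² = [[89,55],[55,34]]
Q^21 = (Q^10)²·Q = [[447,322],[322,125]]
Q^43 = (Q^21)²·Q = [[301,45],[45,256]]
Q^87 = (Q^43)²·Q = [[163,330],[330,497]]
Q^175 = (Q^87)²·Q = [[21,13],[13,8]]
Q^351 = (Q^175)²·Q = [[323,610],[610,377]]
F_351 mod 664 = Q^351[0][1] = 610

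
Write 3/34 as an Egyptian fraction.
1/12 + 1/204

Greedy algorithm:
3/34: ceiling(34/3) = 12, use 1/12
1/204: ceiling(204/1) = 204, use 1/204
Result: 3/34 = 1/12 + 1/204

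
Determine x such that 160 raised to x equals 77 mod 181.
157

Baby-step giant-step with step n = ⌈√181⌉ = 14.
Baby steps 160^j mod 181 (j:value) for j=0..13: 0:1, 1:160, 2:79, 3:151, 4:87, 5:164, 6:176, 7:105, 8:148, 9:150, 10:108, 11:85, 12:25, 13:18.
Giant-step multiplier: 160^(-14) ≡ 160^(180-14) = 160^166 ≡ 147 (mod 181).
Giant steps γ_i = 77·147^i mod 181: γ_0=77, γ_1=97, γ_2=141, γ_3=93, γ_4=96, γ_5=175, γ_6=23, γ_7=123, γ_8=162, γ_9=103, γ_10=118, γ_11=151 (in table at j=3).
x = i·n + j = 11·14 + 3 = 157.
Check: 160^157 ≡ 77 (mod 181).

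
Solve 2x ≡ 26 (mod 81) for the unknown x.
x ≡ 13 (mod 81)

gcd(2, 81) = 1, which divides 26, so solutions exist.
Find 2^(-1) mod 81 by the extended Euclidean algorithm:
81 = 40 × 2 + 1  ⟹  1 = (1)·81 + (-40)·2
So (-40)·2 ≡ 1 (mod 81), i.e. 2^(-1) ≡ -40 ≡ 41 (mod 81).
x ≡ 41 × 26 = 1066 ≡ 13 (mod 81).
Check: 2 × 13 = 26 ≡ 26 (mod 81).
Unique solution: x ≡ 13 (mod 81)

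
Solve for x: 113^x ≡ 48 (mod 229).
4

Baby-step giant-step with step n = ⌈√229⌉ = 16.
Baby steps 113^j mod 229 (j:value) for j=0..15: 0:1, 1:113, 2:174, 3:197, 4:48, 5:157, 6:108, 7:67, 8:14, 9:208, 10:146, 11:10, 12:214, 13:137, 14:138, 15:22.
h = 48 is already in the table at j=4, so x = 4.
Check: 113^4 ≡ 48 (mod 229).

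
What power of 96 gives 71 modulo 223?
217

Baby-step giant-step with step n = ⌈√223⌉ = 15.
Baby steps 96^j mod 223 (j:value) for j=0..14: 0:1, 1:96, 2:73, 3:95, 4:200, 5:22, 6:105, 7:45, 8:83, 9:163, 10:38, 11:80, 12:98, 13:42, 14:18.
Giant-step multiplier: 96^(-15) ≡ 96^(222-15) = 96^207 ≡ 219 (mod 223).
Giant steps γ_i = 71·219^i mod 223: γ_0=71, γ_1=162, γ_2=21, γ_3=139, γ_4=113, γ_5=217, γ_6=24, γ_7=127, γ_8=161, γ_9=25, γ_10=123, γ_11=177, γ_12=184, γ_13=156, γ_14=45 (in table at j=7).
x = i·n + j = 14·15 + 7 = 217.
Check: 96^217 ≡ 71 (mod 223).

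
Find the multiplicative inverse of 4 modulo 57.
43

gcd(4, 57) = 1, so the inverse exists.
Extended Euclidean algorithm on (57, 4):
57 = 14 × 4 + 1  ⟹  1 = (1)·57 + (-14)·4
So (-14)·4 ≡ 1 (mod 57), i.e. 4^(-1) ≡ -14 ≡ 43 (mod 57).
Check: 4 × 43 = 172 ≡ 1 (mod 57)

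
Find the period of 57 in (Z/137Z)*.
136

137 is prime, so ord(57) divides φ(137) = 136.
Divisors of 136: 1, 2, 4, 8, 17, 34, 68, 136.
Repeated squaring: 57^1 ≡ 57, 57^2 ≡ 98, 57^4 ≡ 14, 57^8 ≡ 59, 57^16 ≡ 56, 57^32 ≡ 122, 57^64 ≡ 88, 57^128 ≡ 72 (mod 137).
Test 57^d mod 137 for each divisor d in increasing order:
57^1 ≡ 57
57^2 ≡ 98
57^4 ≡ 14
57^8 ≡ 59
57^17 = 57^16·57^1 ≡ 41
57^34 = 57^32·57^2 ≡ 37
57^68 = 57^64·57^4 ≡ 136
57^136 = 57^128·57^8 ≡ 1  ← first divisor giving 1
The order is 136.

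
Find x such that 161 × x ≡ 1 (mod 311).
85

gcd(161, 311) = 1, so the inverse exists.
Extended Euclidean algorithm on (311, 161):
311 = 1 × 161 + 150  ⟹  150 = (1)·311 + (-1)·161
161 = 1 × 150 + 11  ⟹  11 = (-1)·311 + (2)·161
150 = 13 × 11 + 7  ⟹  7 = (14)·311 + (-27)·161
11 = 1 × 7 + 4  ⟹  4 = (-15)·311 + (29)·161
7 = 1 × 4 + 3  ⟹  3 = (29)·311 + (-56)·161
4 = 1 × 3 + 1  ⟹  1 = (-44)·311 + (85)·161
So (85)·161 ≡ 1 (mod 311), i.e. 161^(-1) ≡ 85 (mod 311).
Check: 161 × 85 = 13685 ≡ 1 (mod 311)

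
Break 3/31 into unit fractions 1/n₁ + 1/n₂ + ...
1/11 + 1/171 + 1/58311

Greedy algorithm:
3/31: ceiling(31/3) = 11, use 1/11
2/341: ceiling(341/2) = 171, use 1/171
1/58311: ceiling(58311/1) = 58311, use 1/58311
Result: 3/31 = 1/11 + 1/171 + 1/58311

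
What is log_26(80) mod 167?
159

Baby-step giant-step with step n = ⌈√167⌉ = 13.
Baby steps 26^j mod 167 (j:value) for j=0..12: 0:1, 1:26, 2:8, 3:41, 4:64, 5:161, 6:11, 7:119, 8:88, 9:117, 10:36, 11:101, 12:121.
Giant-step multiplier: 26^(-13) ≡ 26^(166-13) = 26^153 ≡ 68 (mod 167).
Giant steps γ_i = 80·68^i mod 167: γ_0=80, γ_1=96, γ_2=15, γ_3=18, γ_4=55, γ_5=66, γ_6=146, γ_7=75, γ_8=90, γ_9=108, γ_10=163, γ_11=62, γ_12=41 (in table at j=3).
x = i·n + j = 12·13 + 3 = 159.
Check: 26^159 ≡ 80 (mod 167).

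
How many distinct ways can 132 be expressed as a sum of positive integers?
6620830889

p(n) counts ways to write n as a sum of positive integers (order ignored).
Euler's pentagonal recurrence: p(k) = p(k-1) + p(k-2) - p(k-5) - p(k-7) + p(k-12) + p(k-15) - ... (offsets j(3j∓1)/2, signs ++--, p(0)=1, p(<0)=0).
DP table for k = 0..131: p(0)=1, p(1)=1, p(2)=2, p(3)=3, p(4)=5, p(5)=7, p(6)=11, p(7)=15, p(8)=22, p(9)=30, p(10)=42, p(11)=56, p(12)=77, p(13)=101, p(14)=135, p(15)=176, p(16)=231, p(17)=297, p(18)=385, p(19)=490, p(20)=627, p(21)=792, p(22)=1002, p(23)=1255, p(24)=1575, p(25)=1958, p(26)=2436, p(27)=3010, p(28)=3718, p(29)=4565, p(30)=5604, p(31)=6842, p(32)=8349, p(33)=10143, p(34)=12310, p(35)=14883, p(36)=17977, p(37)=21637, p(38)=26015, p(39)=31185, p(40)=37338, p(41)=44583, p(42)=53174, p(43)=63261, p(44)=75175, p(45)=89134, p(46)=105558, p(47)=124754, p(48)=147273, p(49)=173525, p(50)=204226, p(51)=239943, p(52)=281589, p(53)=329931, p(54)=386155, p(55)=451276, p(56)=526823, p(57)=614154, p(58)=715220, p(59)=831820, p(60)=966467, p(61)=1121505, p(62)=1300156, p(63)=1505499, p(64)=1741630, p(65)=2012558, p(66)=2323520, p(67)=2679689, p(68)=3087735, p(69)=3554345, p(70)=4087968, p(71)=4697205, p(72)=5392783, p(73)=6185689, p(74)=7089500, p(75)=8118264, p(76)=9289091, p(77)=10619863, p(78)=12132164, p(79)=13848650, p(80)=15796476, p(81)=18004327, p(82)=20506255, p(83)=23338469, p(84)=26543660, p(85)=30167357, p(86)=34262962, p(87)=38887673, p(88)=44108109, p(89)=49995925, p(90)=56634173, p(91)=64112359, p(92)=72533807, p(93)=82010177, p(94)=92669720, p(95)=104651419, p(96)=118114304, p(97)=133230930, p(98)=150198136, p(99)=169229875, p(100)=190569292, p(101)=214481126, p(102)=241265379, p(103)=271248950, p(104)=304801365, p(105)=342325709, p(106)=384276336, p(107)=431149389, p(108)=483502844, p(109)=541946240, p(110)=607163746, p(111)=679903203, p(112)=761002156, p(113)=851376628, p(114)=952050665, p(115)=1064144451, p(116)=1188908248, p(117)=1327710076, p(118)=1482074143, p(119)=1653668665, p(120)=1844349560, p(121)=2056148051, p(122)=2291320912, p(123)=2552338241, p(124)=2841940500, p(125)=3163127352, p(126)=3519222692, p(127)=3913864295, p(128)=4351078600, p(129)=4835271870, p(130)=5371315400, p(131)=5964539504.
Final step: p(132) = p(131) + p(130) - p(127) - p(125) + p(120) + p(117) - p(110) - p(106) + p(97) + p(92) - p(81) - p(75) + p(62) + p(55) - p(40) - p(32) + p(15) + p(6)
= 5964539504 + 5371315400 - 3913864295 - 3163127352 + 1844349560 + 1327710076 - 607163746 - 384276336 + 133230930 + 72533807 - 18004327 - 8118264 + 1300156 + 451276 - 37338 - 8349 + 176 + 11
= 6620830889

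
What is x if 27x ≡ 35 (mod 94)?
x ≡ 57 (mod 94)

gcd(27, 94) = 1, which divides 35, so solutions exist.
Find 27^(-1) mod 94 by the extended Euclidean algorithm:
94 = 3 × 27 + 13  ⟹  13 = (1)·94 + (-3)·27
27 = 2 × 13 + 1  ⟹  1 = (-2)·94 + (7)·27
So (7)·27 ≡ 1 (mod 94), i.e. 27^(-1) ≡ 7 (mod 94).
x ≡ 7 × 35 = 245 ≡ 57 (mod 94).
Check: 27 × 57 = 1539 ≡ 35 (mod 94).
Unique solution: x ≡ 57 (mod 94)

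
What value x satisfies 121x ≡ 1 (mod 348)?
325

gcd(121, 348) = 1, so the inverse exists.
Extended Euclidean algorithm on (348, 121):
348 = 2 × 121 + 106  ⟹  106 = (1)·348 + (-2)·121
121 = 1 × 106 + 15  ⟹  15 = (-1)·348 + (3)·121
106 = 7 × 15 + 1  ⟹  1 = (8)·348 + (-23)·121
So (-23)·121 ≡ 1 (mod 348), i.e. 121^(-1) ≡ -23 ≡ 325 (mod 348).
Check: 121 × 325 = 39325 ≡ 1 (mod 348)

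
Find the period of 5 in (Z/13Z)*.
4

13 is prime, so ord(5) divides φ(13) = 12.
Divisors of 12: 1, 2, 3, 4, 6, 12.
Repeated squaring: 5^1 ≡ 5, 5^2 ≡ 12, 5^4 ≡ 1, 5^8 ≡ 1 (mod 13).
Test 5^d mod 13 for each divisor d in increasing order:
5^1 ≡ 5
5^2 ≡ 12
5^3 = 5^2·5^1 ≡ 8
5^4 ≡ 1  ← first divisor giving 1
The order is 4.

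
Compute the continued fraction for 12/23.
[0; 1, 1, 11]

Euclidean algorithm steps:
12 = 0 × 23 + 12
23 = 1 × 12 + 11
12 = 1 × 11 + 1
11 = 11 × 1 + 0
Continued fraction: [0; 1, 1, 11]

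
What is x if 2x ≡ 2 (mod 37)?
x ≡ 1 (mod 37)

gcd(2, 37) = 1, which divides 2, so solutions exist.
Find 2^(-1) mod 37 by the extended Euclidean algorithm:
37 = 18 × 2 + 1  ⟹  1 = (1)·37 + (-18)·2
So (-18)·2 ≡ 1 (mod 37), i.e. 2^(-1) ≡ -18 ≡ 19 (mod 37).
x ≡ 19 × 2 = 38 ≡ 1 (mod 37).
Check: 2 × 1 = 2 ≡ 2 (mod 37).
Unique solution: x ≡ 1 (mod 37)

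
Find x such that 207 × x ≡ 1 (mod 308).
247

gcd(207, 308) = 1, so the inverse exists.
Extended Euclidean algorithm on (308, 207):
308 = 1 × 207 + 101  ⟹  101 = (1)·308 + (-1)·207
207 = 2 × 101 + 5  ⟹  5 = (-2)·308 + (3)·207
101 = 20 × 5 + 1  ⟹  1 = (41)·308 + (-61)·207
So (-61)·207 ≡ 1 (mod 308), i.e. 207^(-1) ≡ -61 ≡ 247 (mod 308).
Check: 207 × 247 = 51129 ≡ 1 (mod 308)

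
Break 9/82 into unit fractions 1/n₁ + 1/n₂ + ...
1/10 + 1/103 + 1/21115

Greedy algorithm:
9/82: ceiling(82/9) = 10, use 1/10
2/205: ceiling(205/2) = 103, use 1/103
1/21115: ceiling(21115/1) = 21115, use 1/21115
Result: 9/82 = 1/10 + 1/103 + 1/21115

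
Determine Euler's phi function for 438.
144

438 = 2 × 3 × 73
φ(n) = n × ∏(1 - 1/p) for each prime p dividing n
φ(438) = 438 × (1 - 1/2) × (1 - 1/3) × (1 - 1/73) = 144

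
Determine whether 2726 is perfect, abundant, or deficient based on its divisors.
deficient

Proper divisors of 2726: sum = 1 + 2 + 29 + 47 + 58 + 94 + 1363 = 1594
Since 1594 < 2726, 2726 is deficient.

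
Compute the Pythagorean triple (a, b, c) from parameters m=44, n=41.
(255, 3608, 3617)

Euclid's formula: a = m² - n², b = 2mn, c = m² + n²
m = 44, n = 41
a = 44² - 41² = 1936 - 1681 = 255
b = 2 × 44 × 41 = 3608
c = 44² + 41² = 1936 + 1681 = 3617
Verification: 255² + 3608² = 65025 + 13017664 = 13082689 = 3617² ✓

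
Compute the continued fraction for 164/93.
[1; 1, 3, 4, 2, 2]

Euclidean algorithm steps:
164 = 1 × 93 + 71
93 = 1 × 71 + 22
71 = 3 × 22 + 5
22 = 4 × 5 + 2
5 = 2 × 2 + 1
2 = 2 × 1 + 0
Continued fraction: [1; 1, 3, 4, 2, 2]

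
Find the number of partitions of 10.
42

p(n) counts ways to write n as a sum of positive integers (order ignored).
Examples: 10; 9 + 1; 8 + 2; 8 + 1 + 1; 7 + 3; ... (42 total)
p(10) = 42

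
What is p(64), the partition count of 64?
1741630

p(n) counts ways to write n as a sum of positive integers (order ignored).
Euler's pentagonal recurrence: p(k) = p(k-1) + p(k-2) - p(k-5) - p(k-7) + p(k-12) + p(k-15) - ... (offsets j(3j∓1)/2, signs ++--, p(0)=1, p(<0)=0).
DP table for k = 0..63: p(0)=1, p(1)=1, p(2)=2, p(3)=3, p(4)=5, p(5)=7, p(6)=11, p(7)=15, p(8)=22, p(9)=30, p(10)=42, p(11)=56, p(12)=77, p(13)=101, p(14)=135, p(15)=176, p(16)=231, p(17)=297, p(18)=385, p(19)=490, p(20)=627, p(21)=792, p(22)=1002, p(23)=1255, p(24)=1575, p(25)=1958, p(26)=2436, p(27)=3010, p(28)=3718, p(29)=4565, p(30)=5604, p(31)=6842, p(32)=8349, p(33)=10143, p(34)=12310, p(35)=14883, p(36)=17977, p(37)=21637, p(38)=26015, p(39)=31185, p(40)=37338, p(41)=44583, p(42)=53174, p(43)=63261, p(44)=75175, p(45)=89134, p(46)=105558, p(47)=124754, p(48)=147273, p(49)=173525, p(50)=204226, p(51)=239943, p(52)=281589, p(53)=329931, p(54)=386155, p(55)=451276, p(56)=526823, p(57)=614154, p(58)=715220, p(59)=831820, p(60)=966467, p(61)=1121505, p(62)=1300156, p(63)=1505499.
Final step: p(64) = p(63) + p(62) - p(59) - p(57) + p(52) + p(49) - p(42) - p(38) + p(29) + p(24) - p(13) - p(7)
= 1505499 + 1300156 - 831820 - 614154 + 281589 + 173525 - 53174 - 26015 + 4565 + 1575 - 101 - 15
= 1741630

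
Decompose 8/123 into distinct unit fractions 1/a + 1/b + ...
1/16 + 1/394 + 1/387696

Greedy algorithm:
8/123: ceiling(123/8) = 16, use 1/16
5/1968: ceiling(1968/5) = 394, use 1/394
1/387696: ceiling(387696/1) = 387696, use 1/387696
Result: 8/123 = 1/16 + 1/394 + 1/387696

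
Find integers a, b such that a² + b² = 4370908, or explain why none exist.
Not possible

Factorization: 4370908 = 2^2 × 103^3
By Fermat: n is sum of two squares iff every prime p ≡ 3 (mod 4) appears to even power.
Prime(s) ≡ 3 (mod 4) with odd exponent: [(103, 3)]
Therefore 4370908 cannot be expressed as a² + b².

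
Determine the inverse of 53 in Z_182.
79

gcd(53, 182) = 1, so the inverse exists.
Extended Euclidean algorithm on (182, 53):
182 = 3 × 53 + 23  ⟹  23 = (1)·182 + (-3)·53
53 = 2 × 23 + 7  ⟹  7 = (-2)·182 + (7)·53
23 = 3 × 7 + 2  ⟹  2 = (7)·182 + (-24)·53
7 = 3 × 2 + 1  ⟹  1 = (-23)·182 + (79)·53
So (79)·53 ≡ 1 (mod 182), i.e. 53^(-1) ≡ 79 (mod 182).
Check: 53 × 79 = 4187 ≡ 1 (mod 182)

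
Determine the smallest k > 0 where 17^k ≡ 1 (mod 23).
22

23 is prime, so ord(17) divides φ(23) = 22.
Divisors of 22: 1, 2, 11, 22.
Repeated squaring: 17^1 ≡ 17, 17^2 ≡ 13, 17^4 ≡ 8, 17^8 ≡ 18, 17^16 ≡ 2 (mod 23).
Test 17^d mod 23 for each divisor d in increasing order:
17^1 ≡ 17
17^2 ≡ 13
17^11 = 17^8·17^2·17^1 ≡ 22
17^22 = 17^16·17^4·17^2 ≡ 1  ← first divisor giving 1
The order is 22.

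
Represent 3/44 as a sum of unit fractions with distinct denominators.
1/15 + 1/660

Greedy algorithm:
3/44: ceiling(44/3) = 15, use 1/15
1/660: ceiling(660/1) = 660, use 1/660
Result: 3/44 = 1/15 + 1/660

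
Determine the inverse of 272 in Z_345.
293

gcd(272, 345) = 1, so the inverse exists.
Extended Euclidean algorithm on (345, 272):
345 = 1 × 272 + 73  ⟹  73 = (1)·345 + (-1)·272
272 = 3 × 73 + 53  ⟹  53 = (-3)·345 + (4)·272
73 = 1 × 53 + 20  ⟹  20 = (4)·345 + (-5)·272
53 = 2 × 20 + 13  ⟹  13 = (-11)·345 + (14)·272
20 = 1 × 13 + 7  ⟹  7 = (15)·345 + (-19)·272
13 = 1 × 7 + 6  ⟹  6 = (-26)·345 + (33)·272
7 = 1 × 6 + 1  ⟹  1 = (41)·345 + (-52)·272
So (-52)·272 ≡ 1 (mod 345), i.e. 272^(-1) ≡ -52 ≡ 293 (mod 345).
Check: 272 × 293 = 79696 ≡ 1 (mod 345)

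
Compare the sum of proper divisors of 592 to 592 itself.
deficient

Proper divisors of 592: sum = 1 + 2 + 4 + 8 + 16 + 37 + 74 + 148 + 296 = 586
Since 586 < 592, 592 is deficient.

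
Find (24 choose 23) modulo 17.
7

Using Lucas' theorem:
Write n=24 and k=23 in base 17:
n in base 17: [1, 7]
k in base 17: [1, 6]
C(24,23) mod 17 = ∏ C(n_i, k_i) mod 17
Digit binomials (mod 17): C(1,1) = 1; C(7,6) = 7
Product: 1 × 7 = 7 ≡ 7 (mod 17)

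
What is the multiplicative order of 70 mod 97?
16

97 is prime, so ord(70) divides φ(97) = 96.
Divisors of 96: 1, 2, 3, 4, 6, 8, 12, 16, 24, 32, 48, 96.
Repeated squaring: 70^1 ≡ 70, 70^2 ≡ 50, 70^4 ≡ 75, 70^8 ≡ 96, 70^16 ≡ 1, 70^32 ≡ 1, 70^64 ≡ 1 (mod 97).
Test 70^d mod 97 for each divisor d in increasing order:
70^1 ≡ 70
70^2 ≡ 50
70^3 = 70^2·70^1 ≡ 8
70^4 ≡ 75
70^6 = 70^4·70^2 ≡ 64
70^8 ≡ 96
70^12 = 70^8·70^4 ≡ 22
70^16 ≡ 1  ← first divisor giving 1
The order is 16.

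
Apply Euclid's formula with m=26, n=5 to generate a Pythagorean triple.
(651, 260, 701)

Euclid's formula: a = m² - n², b = 2mn, c = m² + n²
m = 26, n = 5
a = 26² - 5² = 676 - 25 = 651
b = 2 × 26 × 5 = 260
c = 26² + 5² = 676 + 25 = 701
Verification: 651² + 260² = 423801 + 67600 = 491401 = 701² ✓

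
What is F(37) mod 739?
646

Matrix identity: Q^n = [[F_(n+1), F_n], [F_n, F_(n-1)]] with Q = [[1,1],[1,0]].
n = 37 = 100101₂. Square-and-multiply, entries mod 739:
Q^1 = [[1,1],[1,0]]
Q^2 = (Q^1)² = [[2,1],[1,1]]
Q^4 = (Q^2)² = [[5,3],[3,2]]
Q^9 = (Q^4)²·Q = [[55,34],[34,21]]
Q^18 = (Q^9)² = [[486,367],[367,119]]
Q^37 = (Q^18)²·Q = [[242,646],[646,335]]
F_37 mod 739 = Q^37[0][1] = 646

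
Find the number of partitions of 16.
231

p(n) counts ways to write n as a sum of positive integers (order ignored).
Euler's pentagonal recurrence: p(k) = p(k-1) + p(k-2) - p(k-5) - p(k-7) + p(k-12) + p(k-15) - ... (offsets j(3j∓1)/2, signs ++--, p(0)=1, p(<0)=0).
DP table for k = 0..15: p(0)=1, p(1)=1, p(2)=2, p(3)=3, p(4)=5, p(5)=7, p(6)=11, p(7)=15, p(8)=22, p(9)=30, p(10)=42, p(11)=56, p(12)=77, p(13)=101, p(14)=135, p(15)=176.
Final step: p(16) = p(15) + p(14) - p(11) - p(9) + p(4) + p(1)
= 176 + 135 - 56 - 30 + 5 + 1
= 231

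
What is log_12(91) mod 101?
25

Baby-step giant-step with step n = ⌈√101⌉ = 11.
Baby steps 12^j mod 101 (j:value) for j=0..10: 0:1, 1:12, 2:43, 3:11, 4:31, 5:69, 6:20, 7:38, 8:52, 9:18, 10:14.
Giant-step multiplier: 12^(-11) ≡ 12^(100-11) = 12^89 ≡ 98 (mod 101).
Giant steps γ_i = 91·98^i mod 101: γ_0=91, γ_1=30, γ_2=11 (in table at j=3).
x = i·n + j = 2·11 + 3 = 25.
Check: 12^25 ≡ 91 (mod 101).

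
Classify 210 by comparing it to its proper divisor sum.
abundant

Proper divisors of 210: sum = 1 + 2 + 3 + 5 + 6 + 7 + 10 + 14 + 15 + 21 + 30 + 35 + 42 + 70 + 105 = 366
Since 366 > 210, 210 is abundant.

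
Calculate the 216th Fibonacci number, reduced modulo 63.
0

Matrix identity: Q^n = [[F_(n+1), F_n], [F_n, F_(n-1)]] with Q = [[1,1],[1,0]].
n = 216 = 11011000₂. Square-and-multiply, entries mod 63:
Q^1 = [[1,1],[1,0]]
Q^3 = (Q^1)²·Q = [[3,2],[2,1]]
Q^6 = (Q^3)² = [[13,8],[8,5]]
Q^13 = (Q^6)²·Q = [[62,44],[44,18]]
Q^27 = (Q^13)²·Q = [[39,47],[47,55]]
Q^54 = (Q^27)² = [[13,8],[8,5]]
Q^108 = (Q^54)² = [[44,18],[18,26]]
Q^216 = (Q^108)² = [[55,0],[0,55]]
F_216 mod 63 = Q^216[0][1] = 0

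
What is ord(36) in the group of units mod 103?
51

103 is prime, so ord(36) divides φ(103) = 102.
Divisors of 102: 1, 2, 3, 6, 17, 34, 51, 102.
Repeated squaring: 36^1 ≡ 36, 36^2 ≡ 60, 36^4 ≡ 98, 36^8 ≡ 25, 36^16 ≡ 7, 36^32 ≡ 49, 36^64 ≡ 32 (mod 103).
Test 36^d mod 103 for each divisor d in increasing order:
36^1 ≡ 36
36^2 ≡ 60
36^3 = 36^2·36^1 ≡ 100
36^6 = 36^4·36^2 ≡ 9
36^17 = 36^16·36^1 ≡ 46
36^34 = 36^32·36^2 ≡ 56
36^51 = 36^32·36^16·36^2·36^1 ≡ 1  ← first divisor giving 1
The order is 51.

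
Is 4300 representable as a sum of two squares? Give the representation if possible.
Not possible

Factorization: 4300 = 2^2 × 5^2 × 43
By Fermat: n is sum of two squares iff every prime p ≡ 3 (mod 4) appears to even power.
Prime(s) ≡ 3 (mod 4) with odd exponent: [(43, 1)]
Therefore 4300 cannot be expressed as a² + b².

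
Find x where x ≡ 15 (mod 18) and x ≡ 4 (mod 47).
51

Using Chinese Remainder Theorem:
M = 18 × 47 = 846
M1 = 47, M2 = 18
y1 = 47^(-1) mod 18 = 5
y2 = 18^(-1) mod 47 = 34
x = (15×47×5 + 4×18×34) mod 846 = 51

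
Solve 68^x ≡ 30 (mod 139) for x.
86

Baby-step giant-step with step n = ⌈√139⌉ = 12.
Baby steps 68^j mod 139 (j:value) for j=0..11: 0:1, 1:68, 2:37, 3:14, 4:118, 5:101, 6:57, 7:123, 8:24, 9:103, 10:54, 11:58.
Giant-step multiplier: 68^(-12) ≡ 68^(138-12) = 68^126 ≡ 131 (mod 139).
Giant steps γ_i = 30·131^i mod 139: γ_0=30, γ_1=38, γ_2=113, γ_3=69, γ_4=4, γ_5=107, γ_6=117, γ_7=37 (in table at j=2).
x = i·n + j = 7·12 + 2 = 86.
Check: 68^86 ≡ 30 (mod 139).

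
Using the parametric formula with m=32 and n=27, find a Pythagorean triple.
(295, 1728, 1753)

Euclid's formula: a = m² - n², b = 2mn, c = m² + n²
m = 32, n = 27
a = 32² - 27² = 1024 - 729 = 295
b = 2 × 32 × 27 = 1728
c = 32² + 27² = 1024 + 729 = 1753
Verification: 295² + 1728² = 87025 + 2985984 = 3073009 = 1753² ✓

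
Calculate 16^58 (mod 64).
0

Repeated squaring. Binary of 58 = 111010.
16^1 ≡ 16 (mod 64); 16^2 ≡ 0 (mod 64); 16^4 ≡ 0 (mod 64); 16^8 ≡ 0 (mod 64); 16^16 ≡ 0 (mod 64); 16^32 ≡ 0 (mod 64)
16^58 = 16^2 × 16^8 × 16^16 × 16^32 ≡ 0 (mod 64)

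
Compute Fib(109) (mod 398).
1

Matrix identity: Q^n = [[F_(n+1), F_n], [F_n, F_(n-1)]] with Q = [[1,1],[1,0]].
n = 109 = 1101101₂. Square-and-multiply, entries mod 398:
Q^1 = [[1,1],[1,0]]
Q^3 = (Q^1)²·Q = [[3,2],[2,1]]
Q^6 = (Q^3)² = [[13,8],[8,5]]
Q^13 = (Q^6)²·Q = [[377,233],[233,144]]
Q^27 = (Q^13)²·Q = [[207,204],[204,3]]
Q^54 = (Q^27)² = [[89,254],[254,233]]
Q^109 = (Q^54)²·Q = [[199,1],[1,198]]
F_109 mod 398 = Q^109[0][1] = 1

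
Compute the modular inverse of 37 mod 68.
57

gcd(37, 68) = 1, so the inverse exists.
Extended Euclidean algorithm on (68, 37):
68 = 1 × 37 + 31  ⟹  31 = (1)·68 + (-1)·37
37 = 1 × 31 + 6  ⟹  6 = (-1)·68 + (2)·37
31 = 5 × 6 + 1  ⟹  1 = (6)·68 + (-11)·37
So (-11)·37 ≡ 1 (mod 68), i.e. 37^(-1) ≡ -11 ≡ 57 (mod 68).
Check: 37 × 57 = 2109 ≡ 1 (mod 68)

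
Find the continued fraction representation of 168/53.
[3; 5, 1, 8]

Euclidean algorithm steps:
168 = 3 × 53 + 9
53 = 5 × 9 + 8
9 = 1 × 8 + 1
8 = 8 × 1 + 0
Continued fraction: [3; 5, 1, 8]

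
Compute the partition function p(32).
8349

p(n) counts ways to write n as a sum of positive integers (order ignored).
Euler's pentagonal recurrence: p(k) = p(k-1) + p(k-2) - p(k-5) - p(k-7) + p(k-12) + p(k-15) - ... (offsets j(3j∓1)/2, signs ++--, p(0)=1, p(<0)=0).
DP table for k = 0..31: p(0)=1, p(1)=1, p(2)=2, p(3)=3, p(4)=5, p(5)=7, p(6)=11, p(7)=15, p(8)=22, p(9)=30, p(10)=42, p(11)=56, p(12)=77, p(13)=101, p(14)=135, p(15)=176, p(16)=231, p(17)=297, p(18)=385, p(19)=490, p(20)=627, p(21)=792, p(22)=1002, p(23)=1255, p(24)=1575, p(25)=1958, p(26)=2436, p(27)=3010, p(28)=3718, p(29)=4565, p(30)=5604, p(31)=6842.
Final step: p(32) = p(31) + p(30) - p(27) - p(25) + p(20) + p(17) - p(10) - p(6)
= 6842 + 5604 - 3010 - 1958 + 627 + 297 - 42 - 11
= 8349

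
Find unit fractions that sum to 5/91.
1/19 + 1/433 + 1/249553 + 1/93414800161 + 1/17452649778145716451681

Greedy algorithm:
5/91: ceiling(91/5) = 19, use 1/19
4/1729: ceiling(1729/4) = 433, use 1/433
3/748657: ceiling(748657/3) = 249553, use 1/249553
2/186829600321: ceiling(186829600321/2) = 93414800161, use 1/93414800161
1/17452649778145716451681: ceiling(17452649778145716451681/1) = 17452649778145716451681, use 1/17452649778145716451681
Result: 5/91 = 1/19 + 1/433 + 1/249553 + 1/93414800161 + 1/17452649778145716451681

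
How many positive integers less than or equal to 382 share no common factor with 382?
190

382 = 2 × 191
φ(n) = n × ∏(1 - 1/p) for each prime p dividing n
φ(382) = 382 × (1 - 1/2) × (1 - 1/191) = 190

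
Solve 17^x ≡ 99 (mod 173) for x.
133

Baby-step giant-step with step n = ⌈√173⌉ = 14.
Baby steps 17^j mod 173 (j:value) for j=0..13: 0:1, 1:17, 2:116, 3:69, 4:135, 5:46, 6:90, 7:146, 8:60, 9:155, 10:40, 11:161, 12:142, 13:165.
Giant-step multiplier: 17^(-14) ≡ 17^(172-14) = 17^158 ≡ 159 (mod 173).
Giant steps γ_i = 99·159^i mod 173: γ_0=99, γ_1=171, γ_2=28, γ_3=127, γ_4=125, γ_5=153, γ_6=107, γ_7=59, γ_8=39, γ_9=146 (in table at j=7).
x = i·n + j = 9·14 + 7 = 133.
Check: 17^133 ≡ 99 (mod 173).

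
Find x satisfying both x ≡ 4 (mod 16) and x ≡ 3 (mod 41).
372

Using Chinese Remainder Theorem:
M = 16 × 41 = 656
M1 = 41, M2 = 16
y1 = 41^(-1) mod 16 = 9
y2 = 16^(-1) mod 41 = 18
x = (4×41×9 + 3×16×18) mod 656 = 372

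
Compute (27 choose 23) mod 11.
5

Using Lucas' theorem:
Write n=27 and k=23 in base 11:
n in base 11: [2, 5]
k in base 11: [2, 1]
C(27,23) mod 11 = ∏ C(n_i, k_i) mod 11
Digit binomials (mod 11): C(2,2) = 1; C(5,1) = 5
Product: 1 × 5 = 5 ≡ 5 (mod 11)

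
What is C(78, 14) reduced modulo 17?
0

Using Lucas' theorem:
Write n=78 and k=14 in base 17:
n in base 17: [4, 10]
k in base 17: [0, 14]
C(78,14) mod 17 = ∏ C(n_i, k_i) mod 17
Digit binomials (mod 17): C(4,0) = 1; C(10,14) = 0 (k_i > n_i)
Product: 1 × 0 = 0 ≡ 0 (mod 17)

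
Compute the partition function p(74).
7089500

p(n) counts ways to write n as a sum of positive integers (order ignored).
Euler's pentagonal recurrence: p(k) = p(k-1) + p(k-2) - p(k-5) - p(k-7) + p(k-12) + p(k-15) - ... (offsets j(3j∓1)/2, signs ++--, p(0)=1, p(<0)=0).
DP table for k = 0..73: p(0)=1, p(1)=1, p(2)=2, p(3)=3, p(4)=5, p(5)=7, p(6)=11, p(7)=15, p(8)=22, p(9)=30, p(10)=42, p(11)=56, p(12)=77, p(13)=101, p(14)=135, p(15)=176, p(16)=231, p(17)=297, p(18)=385, p(19)=490, p(20)=627, p(21)=792, p(22)=1002, p(23)=1255, p(24)=1575, p(25)=1958, p(26)=2436, p(27)=3010, p(28)=3718, p(29)=4565, p(30)=5604, p(31)=6842, p(32)=8349, p(33)=10143, p(34)=12310, p(35)=14883, p(36)=17977, p(37)=21637, p(38)=26015, p(39)=31185, p(40)=37338, p(41)=44583, p(42)=53174, p(43)=63261, p(44)=75175, p(45)=89134, p(46)=105558, p(47)=124754, p(48)=147273, p(49)=173525, p(50)=204226, p(51)=239943, p(52)=281589, p(53)=329931, p(54)=386155, p(55)=451276, p(56)=526823, p(57)=614154, p(58)=715220, p(59)=831820, p(60)=966467, p(61)=1121505, p(62)=1300156, p(63)=1505499, p(64)=1741630, p(65)=2012558, p(66)=2323520, p(67)=2679689, p(68)=3087735, p(69)=3554345, p(70)=4087968, p(71)=4697205, p(72)=5392783, p(73)=6185689.
Final step: p(74) = p(73) + p(72) - p(69) - p(67) + p(62) + p(59) - p(52) - p(48) + p(39) + p(34) - p(23) - p(17) + p(4)
= 6185689 + 5392783 - 3554345 - 2679689 + 1300156 + 831820 - 281589 - 147273 + 31185 + 12310 - 1255 - 297 + 5
= 7089500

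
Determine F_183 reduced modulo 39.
25

Matrix identity: Q^n = [[F_(n+1), F_n], [F_n, F_(n-1)]] with Q = [[1,1],[1,0]].
n = 183 = 10110111₂. Square-and-multiply, entries mod 39:
Q^1 = [[1,1],[1,0]]
Q^2 = (Q^1)² = [[2,1],[1,1]]
Q^5 = (Q^2)²·Q = [[8,5],[5,3]]
Q^11 = (Q^5)²·Q = [[27,11],[11,16]]
Q^22 = (Q^11)² = [[31,5],[5,26]]
Q^45 = (Q^22)²·Q = [[23,11],[11,12]]
Q^91 = (Q^45)²·Q = [[21,26],[26,34]]
Q^183 = (Q^91)²·Q = [[12,25],[25,26]]
F_183 mod 39 = Q^183[0][1] = 25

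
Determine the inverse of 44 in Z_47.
31

gcd(44, 47) = 1, so the inverse exists.
Extended Euclidean algorithm on (47, 44):
47 = 1 × 44 + 3  ⟹  3 = (1)·47 + (-1)·44
44 = 14 × 3 + 2  ⟹  2 = (-14)·47 + (15)·44
3 = 1 × 2 + 1  ⟹  1 = (15)·47 + (-16)·44
So (-16)·44 ≡ 1 (mod 47), i.e. 44^(-1) ≡ -16 ≡ 31 (mod 47).
Check: 44 × 31 = 1364 ≡ 1 (mod 47)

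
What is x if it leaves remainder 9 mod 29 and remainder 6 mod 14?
328

Using Chinese Remainder Theorem:
M = 29 × 14 = 406
M1 = 14, M2 = 29
y1 = 14^(-1) mod 29 = 27
y2 = 29^(-1) mod 14 = 1
x = (9×14×27 + 6×29×1) mod 406 = 328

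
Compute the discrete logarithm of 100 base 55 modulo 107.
6

Baby-step giant-step with step n = ⌈√107⌉ = 11.
Baby steps 55^j mod 107 (j:value) for j=0..10: 0:1, 1:55, 2:29, 3:97, 4:92, 5:31, 6:100, 7:43, 8:11, 9:70, 10:105.
h = 100 is already in the table at j=6, so x = 6.
Check: 55^6 ≡ 100 (mod 107).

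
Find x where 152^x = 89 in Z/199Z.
106

Baby-step giant-step with step n = ⌈√199⌉ = 15.
Baby steps 152^j mod 199 (j:value) for j=0..14: 0:1, 1:152, 2:20, 3:55, 4:2, 5:105, 6:40, 7:110, 8:4, 9:11, 10:80, 11:21, 12:8, 13:22, 14:160.
Giant-step multiplier: 152^(-15) ≡ 152^(198-15) = 152^183 ≡ 109 (mod 199).
Giant steps γ_i = 89·109^i mod 199: γ_0=89, γ_1=149, γ_2=122, γ_3=164, γ_4=165, γ_5=75, γ_6=16, γ_7=152 (in table at j=1).
x = i·n + j = 7·15 + 1 = 106.
Check: 152^106 ≡ 89 (mod 199).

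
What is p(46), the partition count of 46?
105558

p(n) counts ways to write n as a sum of positive integers (order ignored).
Euler's pentagonal recurrence: p(k) = p(k-1) + p(k-2) - p(k-5) - p(k-7) + p(k-12) + p(k-15) - ... (offsets j(3j∓1)/2, signs ++--, p(0)=1, p(<0)=0).
DP table for k = 0..45: p(0)=1, p(1)=1, p(2)=2, p(3)=3, p(4)=5, p(5)=7, p(6)=11, p(7)=15, p(8)=22, p(9)=30, p(10)=42, p(11)=56, p(12)=77, p(13)=101, p(14)=135, p(15)=176, p(16)=231, p(17)=297, p(18)=385, p(19)=490, p(20)=627, p(21)=792, p(22)=1002, p(23)=1255, p(24)=1575, p(25)=1958, p(26)=2436, p(27)=3010, p(28)=3718, p(29)=4565, p(30)=5604, p(31)=6842, p(32)=8349, p(33)=10143, p(34)=12310, p(35)=14883, p(36)=17977, p(37)=21637, p(38)=26015, p(39)=31185, p(40)=37338, p(41)=44583, p(42)=53174, p(43)=63261, p(44)=75175, p(45)=89134.
Final step: p(46) = p(45) + p(44) - p(41) - p(39) + p(34) + p(31) - p(24) - p(20) + p(11) + p(6)
= 89134 + 75175 - 44583 - 31185 + 12310 + 6842 - 1575 - 627 + 56 + 11
= 105558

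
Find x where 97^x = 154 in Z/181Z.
6

Baby-step giant-step with step n = ⌈√181⌉ = 14.
Baby steps 97^j mod 181 (j:value) for j=0..13: 0:1, 1:97, 2:178, 3:71, 4:9, 5:149, 6:154, 7:96, 8:81, 9:74, 10:119, 11:140, 12:5, 13:123.
h = 154 is already in the table at j=6, so x = 6.
Check: 97^6 ≡ 154 (mod 181).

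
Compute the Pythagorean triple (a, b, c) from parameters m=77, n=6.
(5893, 924, 5965)

Euclid's formula: a = m² - n², b = 2mn, c = m² + n²
m = 77, n = 6
a = 77² - 6² = 5929 - 36 = 5893
b = 2 × 77 × 6 = 924
c = 77² + 6² = 5929 + 36 = 5965
Verification: 5893² + 924² = 34727449 + 853776 = 35581225 = 5965² ✓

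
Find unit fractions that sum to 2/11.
1/6 + 1/66

Greedy algorithm:
2/11: ceiling(11/2) = 6, use 1/6
1/66: ceiling(66/1) = 66, use 1/66
Result: 2/11 = 1/6 + 1/66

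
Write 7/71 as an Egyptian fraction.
1/11 + 1/131 + 1/20463 + 1/523397499 + 1/365259922089209169

Greedy algorithm:
7/71: ceiling(71/7) = 11, use 1/11
6/781: ceiling(781/6) = 131, use 1/131
5/102311: ceiling(102311/5) = 20463, use 1/20463
4/2093589993: ceiling(2093589993/4) = 523397499, use 1/523397499
1/365259922089209169: ceiling(365259922089209169/1) = 365259922089209169, use 1/365259922089209169
Result: 7/71 = 1/11 + 1/131 + 1/20463 + 1/523397499 + 1/365259922089209169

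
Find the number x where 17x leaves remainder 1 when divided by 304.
161

gcd(17, 304) = 1, so the inverse exists.
Extended Euclidean algorithm on (304, 17):
304 = 17 × 17 + 15  ⟹  15 = (1)·304 + (-17)·17
17 = 1 × 15 + 2  ⟹  2 = (-1)·304 + (18)·17
15 = 7 × 2 + 1  ⟹  1 = (8)·304 + (-143)·17
So (-143)·17 ≡ 1 (mod 304), i.e. 17^(-1) ≡ -143 ≡ 161 (mod 304).
Check: 17 × 161 = 2737 ≡ 1 (mod 304)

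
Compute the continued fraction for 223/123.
[1; 1, 4, 2, 1, 7]

Euclidean algorithm steps:
223 = 1 × 123 + 100
123 = 1 × 100 + 23
100 = 4 × 23 + 8
23 = 2 × 8 + 7
8 = 1 × 7 + 1
7 = 7 × 1 + 0
Continued fraction: [1; 1, 4, 2, 1, 7]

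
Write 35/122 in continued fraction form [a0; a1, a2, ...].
[0; 3, 2, 17]

Euclidean algorithm steps:
35 = 0 × 122 + 35
122 = 3 × 35 + 17
35 = 2 × 17 + 1
17 = 17 × 1 + 0
Continued fraction: [0; 3, 2, 17]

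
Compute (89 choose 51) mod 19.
6

Using Lucas' theorem:
Write n=89 and k=51 in base 19:
n in base 19: [4, 13]
k in base 19: [2, 13]
C(89,51) mod 19 = ∏ C(n_i, k_i) mod 19
Digit binomials (mod 19): C(4,2) = 6; C(13,13) = 1
Product: 6 × 1 = 6 ≡ 6 (mod 19)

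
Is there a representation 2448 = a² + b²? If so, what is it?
12² + 48² (a=12, b=48)

Factorization: 2448 = 2^4 × 3^2 × 17
By Fermat: n is sum of two squares iff every prime p ≡ 3 (mod 4) appears to even power.
All primes ≡ 3 (mod 4) appear to even power.
Search a = 0, 1, 2, … for 2448 - a² a perfect square: first hit at a = 12: 2448 - 144 = 2304 = 48².
2448 = 12² + 48² = 144 + 2304 ✓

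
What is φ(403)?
360

403 = 13 × 31
φ(n) = n × ∏(1 - 1/p) for each prime p dividing n
φ(403) = 403 × (1 - 1/13) × (1 - 1/31) = 360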